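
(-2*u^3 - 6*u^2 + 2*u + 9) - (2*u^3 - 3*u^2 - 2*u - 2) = -4*u^3 - 3*u^2 + 4*u + 11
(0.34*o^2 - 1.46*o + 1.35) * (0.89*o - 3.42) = 0.3026*o^3 - 2.4622*o^2 + 6.1947*o - 4.617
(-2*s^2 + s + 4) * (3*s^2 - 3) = -6*s^4 + 3*s^3 + 18*s^2 - 3*s - 12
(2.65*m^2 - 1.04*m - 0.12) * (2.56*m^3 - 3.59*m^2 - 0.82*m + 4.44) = 6.784*m^5 - 12.1759*m^4 + 1.2534*m^3 + 13.0496*m^2 - 4.5192*m - 0.5328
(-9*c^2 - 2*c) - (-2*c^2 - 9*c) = -7*c^2 + 7*c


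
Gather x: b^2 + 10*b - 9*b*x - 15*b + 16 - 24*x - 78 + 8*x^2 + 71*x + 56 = b^2 - 5*b + 8*x^2 + x*(47 - 9*b) - 6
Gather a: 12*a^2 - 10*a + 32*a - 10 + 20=12*a^2 + 22*a + 10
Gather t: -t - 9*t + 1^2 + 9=10 - 10*t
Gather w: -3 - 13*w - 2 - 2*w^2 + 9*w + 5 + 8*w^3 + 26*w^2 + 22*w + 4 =8*w^3 + 24*w^2 + 18*w + 4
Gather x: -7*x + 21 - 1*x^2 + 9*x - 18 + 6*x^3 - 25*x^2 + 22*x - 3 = 6*x^3 - 26*x^2 + 24*x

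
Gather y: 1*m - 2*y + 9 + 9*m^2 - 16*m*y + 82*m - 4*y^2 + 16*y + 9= 9*m^2 + 83*m - 4*y^2 + y*(14 - 16*m) + 18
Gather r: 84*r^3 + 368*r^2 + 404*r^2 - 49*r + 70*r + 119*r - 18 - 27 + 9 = 84*r^3 + 772*r^2 + 140*r - 36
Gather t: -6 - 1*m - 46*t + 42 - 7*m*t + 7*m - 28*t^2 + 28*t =6*m - 28*t^2 + t*(-7*m - 18) + 36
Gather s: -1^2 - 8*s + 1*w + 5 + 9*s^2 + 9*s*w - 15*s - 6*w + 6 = 9*s^2 + s*(9*w - 23) - 5*w + 10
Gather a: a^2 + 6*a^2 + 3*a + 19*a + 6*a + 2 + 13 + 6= 7*a^2 + 28*a + 21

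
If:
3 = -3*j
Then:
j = -1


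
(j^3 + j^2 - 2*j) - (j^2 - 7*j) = j^3 + 5*j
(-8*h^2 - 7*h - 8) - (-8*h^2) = -7*h - 8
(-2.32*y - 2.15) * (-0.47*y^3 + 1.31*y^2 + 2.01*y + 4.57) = 1.0904*y^4 - 2.0287*y^3 - 7.4797*y^2 - 14.9239*y - 9.8255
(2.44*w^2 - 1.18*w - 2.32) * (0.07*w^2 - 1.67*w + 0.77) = 0.1708*w^4 - 4.1574*w^3 + 3.687*w^2 + 2.9658*w - 1.7864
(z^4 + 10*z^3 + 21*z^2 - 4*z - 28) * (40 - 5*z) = -5*z^5 - 10*z^4 + 295*z^3 + 860*z^2 - 20*z - 1120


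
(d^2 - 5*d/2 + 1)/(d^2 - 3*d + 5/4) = 2*(d - 2)/(2*d - 5)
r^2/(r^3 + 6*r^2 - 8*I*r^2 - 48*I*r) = r/(r^2 + r*(6 - 8*I) - 48*I)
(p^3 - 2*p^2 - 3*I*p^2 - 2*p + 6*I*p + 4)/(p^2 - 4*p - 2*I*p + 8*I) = (p^2 - p*(2 + I) + 2*I)/(p - 4)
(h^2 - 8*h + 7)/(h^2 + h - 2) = (h - 7)/(h + 2)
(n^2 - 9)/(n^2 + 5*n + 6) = (n - 3)/(n + 2)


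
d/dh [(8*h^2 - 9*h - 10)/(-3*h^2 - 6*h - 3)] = (-25*h - 11)/(3*(h^3 + 3*h^2 + 3*h + 1))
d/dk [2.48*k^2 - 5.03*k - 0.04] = 4.96*k - 5.03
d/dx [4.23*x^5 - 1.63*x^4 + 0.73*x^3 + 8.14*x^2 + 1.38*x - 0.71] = 21.15*x^4 - 6.52*x^3 + 2.19*x^2 + 16.28*x + 1.38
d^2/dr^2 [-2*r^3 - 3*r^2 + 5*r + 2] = -12*r - 6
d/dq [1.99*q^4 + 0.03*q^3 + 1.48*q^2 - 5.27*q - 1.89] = 7.96*q^3 + 0.09*q^2 + 2.96*q - 5.27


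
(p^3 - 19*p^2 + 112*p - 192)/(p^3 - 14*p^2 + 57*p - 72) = (p - 8)/(p - 3)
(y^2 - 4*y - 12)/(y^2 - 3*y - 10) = (y - 6)/(y - 5)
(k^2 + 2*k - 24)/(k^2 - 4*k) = (k + 6)/k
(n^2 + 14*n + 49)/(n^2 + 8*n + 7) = (n + 7)/(n + 1)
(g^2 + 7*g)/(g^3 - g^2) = (g + 7)/(g*(g - 1))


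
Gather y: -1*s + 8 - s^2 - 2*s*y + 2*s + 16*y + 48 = -s^2 + s + y*(16 - 2*s) + 56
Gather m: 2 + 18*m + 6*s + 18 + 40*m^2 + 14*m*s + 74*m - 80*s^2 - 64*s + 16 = 40*m^2 + m*(14*s + 92) - 80*s^2 - 58*s + 36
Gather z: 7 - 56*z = 7 - 56*z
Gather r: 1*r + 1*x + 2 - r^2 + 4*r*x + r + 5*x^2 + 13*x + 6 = -r^2 + r*(4*x + 2) + 5*x^2 + 14*x + 8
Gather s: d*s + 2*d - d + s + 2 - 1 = d + s*(d + 1) + 1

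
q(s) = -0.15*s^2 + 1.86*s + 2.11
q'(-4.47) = 3.20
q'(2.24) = 1.19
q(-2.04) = -2.31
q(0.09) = 2.28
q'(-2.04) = 2.47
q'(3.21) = 0.90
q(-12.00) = -41.81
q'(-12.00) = 5.46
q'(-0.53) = 2.02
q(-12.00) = -41.81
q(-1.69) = -1.46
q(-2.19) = -2.68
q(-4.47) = -9.20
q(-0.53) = 1.08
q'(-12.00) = 5.46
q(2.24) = 5.52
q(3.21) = 6.53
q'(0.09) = 1.83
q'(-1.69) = 2.37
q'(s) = 1.86 - 0.3*s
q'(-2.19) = 2.52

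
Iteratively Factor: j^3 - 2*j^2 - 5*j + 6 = (j - 1)*(j^2 - j - 6) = (j - 3)*(j - 1)*(j + 2)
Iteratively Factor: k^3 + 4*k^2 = (k)*(k^2 + 4*k) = k*(k + 4)*(k)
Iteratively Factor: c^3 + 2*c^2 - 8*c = (c - 2)*(c^2 + 4*c) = c*(c - 2)*(c + 4)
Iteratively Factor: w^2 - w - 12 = (w - 4)*(w + 3)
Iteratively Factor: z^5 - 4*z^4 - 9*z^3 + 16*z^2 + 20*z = (z + 2)*(z^4 - 6*z^3 + 3*z^2 + 10*z) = (z - 2)*(z + 2)*(z^3 - 4*z^2 - 5*z) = (z - 5)*(z - 2)*(z + 2)*(z^2 + z) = z*(z - 5)*(z - 2)*(z + 2)*(z + 1)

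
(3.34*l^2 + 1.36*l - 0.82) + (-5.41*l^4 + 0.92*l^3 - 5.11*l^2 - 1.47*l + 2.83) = -5.41*l^4 + 0.92*l^3 - 1.77*l^2 - 0.11*l + 2.01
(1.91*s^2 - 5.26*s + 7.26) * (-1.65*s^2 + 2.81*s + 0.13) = -3.1515*s^4 + 14.0461*s^3 - 26.5113*s^2 + 19.7168*s + 0.9438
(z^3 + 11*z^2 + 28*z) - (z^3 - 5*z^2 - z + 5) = 16*z^2 + 29*z - 5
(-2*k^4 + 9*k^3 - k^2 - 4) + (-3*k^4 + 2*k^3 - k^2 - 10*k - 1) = -5*k^4 + 11*k^3 - 2*k^2 - 10*k - 5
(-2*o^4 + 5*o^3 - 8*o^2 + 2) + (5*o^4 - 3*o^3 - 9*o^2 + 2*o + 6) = 3*o^4 + 2*o^3 - 17*o^2 + 2*o + 8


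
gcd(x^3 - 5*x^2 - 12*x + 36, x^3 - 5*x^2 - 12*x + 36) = x^3 - 5*x^2 - 12*x + 36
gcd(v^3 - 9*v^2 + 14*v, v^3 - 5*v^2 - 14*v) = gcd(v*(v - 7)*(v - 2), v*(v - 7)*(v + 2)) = v^2 - 7*v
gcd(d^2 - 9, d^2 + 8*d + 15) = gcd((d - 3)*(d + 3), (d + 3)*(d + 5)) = d + 3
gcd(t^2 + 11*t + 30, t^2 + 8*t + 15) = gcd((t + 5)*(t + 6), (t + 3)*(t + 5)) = t + 5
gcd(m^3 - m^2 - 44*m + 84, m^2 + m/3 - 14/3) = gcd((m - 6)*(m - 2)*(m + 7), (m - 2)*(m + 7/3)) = m - 2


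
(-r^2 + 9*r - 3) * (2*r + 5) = -2*r^3 + 13*r^2 + 39*r - 15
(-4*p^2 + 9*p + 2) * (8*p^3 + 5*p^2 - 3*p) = -32*p^5 + 52*p^4 + 73*p^3 - 17*p^2 - 6*p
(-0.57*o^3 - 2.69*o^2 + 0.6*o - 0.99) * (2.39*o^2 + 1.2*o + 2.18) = -1.3623*o^5 - 7.1131*o^4 - 3.0366*o^3 - 7.5103*o^2 + 0.12*o - 2.1582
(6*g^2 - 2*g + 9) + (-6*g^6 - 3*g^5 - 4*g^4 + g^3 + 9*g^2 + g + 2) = -6*g^6 - 3*g^5 - 4*g^4 + g^3 + 15*g^2 - g + 11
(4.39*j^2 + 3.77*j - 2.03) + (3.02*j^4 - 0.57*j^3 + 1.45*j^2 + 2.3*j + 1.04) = 3.02*j^4 - 0.57*j^3 + 5.84*j^2 + 6.07*j - 0.99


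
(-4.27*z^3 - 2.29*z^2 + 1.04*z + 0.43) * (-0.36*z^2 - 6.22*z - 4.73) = 1.5372*z^5 + 27.3838*z^4 + 34.0665*z^3 + 4.2081*z^2 - 7.5938*z - 2.0339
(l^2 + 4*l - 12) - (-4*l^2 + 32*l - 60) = 5*l^2 - 28*l + 48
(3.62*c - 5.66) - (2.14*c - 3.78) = 1.48*c - 1.88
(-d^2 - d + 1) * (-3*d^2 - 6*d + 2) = 3*d^4 + 9*d^3 + d^2 - 8*d + 2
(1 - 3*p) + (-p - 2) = -4*p - 1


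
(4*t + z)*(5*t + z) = 20*t^2 + 9*t*z + z^2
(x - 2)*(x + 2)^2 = x^3 + 2*x^2 - 4*x - 8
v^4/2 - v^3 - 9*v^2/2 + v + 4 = (v/2 + 1/2)*(v - 4)*(v - 1)*(v + 2)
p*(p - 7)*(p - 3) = p^3 - 10*p^2 + 21*p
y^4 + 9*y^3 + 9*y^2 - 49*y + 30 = (y - 1)^2*(y + 5)*(y + 6)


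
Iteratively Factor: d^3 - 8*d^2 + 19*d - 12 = (d - 3)*(d^2 - 5*d + 4) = (d - 4)*(d - 3)*(d - 1)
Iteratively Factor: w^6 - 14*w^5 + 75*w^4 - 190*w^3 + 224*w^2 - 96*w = (w - 2)*(w^5 - 12*w^4 + 51*w^3 - 88*w^2 + 48*w) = (w - 4)*(w - 2)*(w^4 - 8*w^3 + 19*w^2 - 12*w) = (w - 4)*(w - 2)*(w - 1)*(w^3 - 7*w^2 + 12*w) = (w - 4)^2*(w - 2)*(w - 1)*(w^2 - 3*w) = w*(w - 4)^2*(w - 2)*(w - 1)*(w - 3)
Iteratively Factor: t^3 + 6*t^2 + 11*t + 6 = (t + 2)*(t^2 + 4*t + 3) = (t + 1)*(t + 2)*(t + 3)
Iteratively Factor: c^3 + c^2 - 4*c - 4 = (c + 2)*(c^2 - c - 2) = (c - 2)*(c + 2)*(c + 1)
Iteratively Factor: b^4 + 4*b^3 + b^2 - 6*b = (b + 2)*(b^3 + 2*b^2 - 3*b) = (b + 2)*(b + 3)*(b^2 - b) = b*(b + 2)*(b + 3)*(b - 1)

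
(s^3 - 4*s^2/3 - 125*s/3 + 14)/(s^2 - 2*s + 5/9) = 3*(s^2 - s - 42)/(3*s - 5)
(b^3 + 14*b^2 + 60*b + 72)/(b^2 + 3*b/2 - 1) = 2*(b^2 + 12*b + 36)/(2*b - 1)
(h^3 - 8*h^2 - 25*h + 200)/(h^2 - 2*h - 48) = (h^2 - 25)/(h + 6)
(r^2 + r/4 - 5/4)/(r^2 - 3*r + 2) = (r + 5/4)/(r - 2)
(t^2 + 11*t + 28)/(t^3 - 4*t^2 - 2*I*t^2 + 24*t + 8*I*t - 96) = (t^2 + 11*t + 28)/(t^3 - 2*t^2*(2 + I) + 8*t*(3 + I) - 96)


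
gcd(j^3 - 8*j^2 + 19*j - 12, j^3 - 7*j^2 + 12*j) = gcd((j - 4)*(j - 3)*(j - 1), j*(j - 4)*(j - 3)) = j^2 - 7*j + 12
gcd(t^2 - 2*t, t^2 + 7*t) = t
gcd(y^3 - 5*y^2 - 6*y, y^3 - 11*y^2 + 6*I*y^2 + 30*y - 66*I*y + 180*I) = y - 6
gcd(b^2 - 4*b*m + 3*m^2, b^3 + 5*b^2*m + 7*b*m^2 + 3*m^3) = 1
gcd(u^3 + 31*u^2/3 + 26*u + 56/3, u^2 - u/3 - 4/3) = 1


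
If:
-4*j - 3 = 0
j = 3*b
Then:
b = -1/4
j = -3/4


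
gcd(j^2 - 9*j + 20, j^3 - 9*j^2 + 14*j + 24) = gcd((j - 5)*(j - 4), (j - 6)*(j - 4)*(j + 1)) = j - 4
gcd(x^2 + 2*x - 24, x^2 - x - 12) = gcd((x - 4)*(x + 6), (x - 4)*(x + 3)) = x - 4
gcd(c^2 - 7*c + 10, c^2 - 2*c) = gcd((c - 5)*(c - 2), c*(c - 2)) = c - 2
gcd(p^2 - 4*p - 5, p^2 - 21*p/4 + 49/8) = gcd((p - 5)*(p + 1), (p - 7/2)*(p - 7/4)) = 1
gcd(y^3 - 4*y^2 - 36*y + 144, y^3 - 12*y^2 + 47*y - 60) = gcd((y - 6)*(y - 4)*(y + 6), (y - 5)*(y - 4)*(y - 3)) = y - 4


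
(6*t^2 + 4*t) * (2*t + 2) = 12*t^3 + 20*t^2 + 8*t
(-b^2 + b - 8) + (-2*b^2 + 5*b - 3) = -3*b^2 + 6*b - 11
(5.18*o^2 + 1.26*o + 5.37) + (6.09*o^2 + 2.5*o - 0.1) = 11.27*o^2 + 3.76*o + 5.27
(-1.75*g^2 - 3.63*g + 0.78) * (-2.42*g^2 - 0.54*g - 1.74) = 4.235*g^4 + 9.7296*g^3 + 3.1176*g^2 + 5.895*g - 1.3572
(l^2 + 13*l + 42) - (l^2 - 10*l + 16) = 23*l + 26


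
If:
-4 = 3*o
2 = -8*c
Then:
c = -1/4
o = -4/3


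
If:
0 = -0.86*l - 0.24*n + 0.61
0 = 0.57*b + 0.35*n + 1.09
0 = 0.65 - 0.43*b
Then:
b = 1.51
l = 2.27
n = -5.58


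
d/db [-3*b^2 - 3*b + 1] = -6*b - 3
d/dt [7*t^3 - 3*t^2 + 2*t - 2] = 21*t^2 - 6*t + 2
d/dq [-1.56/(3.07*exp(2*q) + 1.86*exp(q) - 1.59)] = (9.5784*exp(q) + 2.9016)*exp(q)/(3.07*exp(2*q) + 1.86*exp(q) - 1.59)^2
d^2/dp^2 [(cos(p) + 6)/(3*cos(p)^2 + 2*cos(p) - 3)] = 3*(-27*sin(p)^4*cos(p) - 70*sin(p)^4 + 114*sin(p)^2 + 81*cos(p)/2 - 18*cos(3*p) + 3*cos(5*p)/2 + 12)/(-3*sin(p)^2 + 2*cos(p))^3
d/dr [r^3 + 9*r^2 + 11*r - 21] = 3*r^2 + 18*r + 11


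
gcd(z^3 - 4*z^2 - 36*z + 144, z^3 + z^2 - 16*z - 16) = z - 4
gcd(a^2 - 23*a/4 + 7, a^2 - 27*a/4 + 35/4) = a - 7/4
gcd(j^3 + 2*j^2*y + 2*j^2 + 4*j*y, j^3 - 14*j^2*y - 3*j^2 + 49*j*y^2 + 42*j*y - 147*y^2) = 1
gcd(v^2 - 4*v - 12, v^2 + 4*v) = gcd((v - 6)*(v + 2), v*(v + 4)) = 1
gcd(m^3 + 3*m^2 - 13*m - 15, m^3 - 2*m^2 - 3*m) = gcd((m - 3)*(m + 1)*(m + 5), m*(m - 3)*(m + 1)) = m^2 - 2*m - 3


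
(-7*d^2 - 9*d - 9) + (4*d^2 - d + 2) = -3*d^2 - 10*d - 7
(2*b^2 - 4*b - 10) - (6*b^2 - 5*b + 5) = -4*b^2 + b - 15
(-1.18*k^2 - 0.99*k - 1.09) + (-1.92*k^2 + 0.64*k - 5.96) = -3.1*k^2 - 0.35*k - 7.05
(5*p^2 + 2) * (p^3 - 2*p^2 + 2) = 5*p^5 - 10*p^4 + 2*p^3 + 6*p^2 + 4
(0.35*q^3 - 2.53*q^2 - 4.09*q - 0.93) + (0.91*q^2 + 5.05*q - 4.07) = 0.35*q^3 - 1.62*q^2 + 0.96*q - 5.0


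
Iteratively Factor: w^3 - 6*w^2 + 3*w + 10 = (w - 2)*(w^2 - 4*w - 5) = (w - 5)*(w - 2)*(w + 1)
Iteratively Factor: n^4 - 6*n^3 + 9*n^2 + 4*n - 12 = (n + 1)*(n^3 - 7*n^2 + 16*n - 12) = (n - 2)*(n + 1)*(n^2 - 5*n + 6) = (n - 3)*(n - 2)*(n + 1)*(n - 2)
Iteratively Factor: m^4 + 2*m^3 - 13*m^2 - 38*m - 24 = (m - 4)*(m^3 + 6*m^2 + 11*m + 6) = (m - 4)*(m + 2)*(m^2 + 4*m + 3) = (m - 4)*(m + 1)*(m + 2)*(m + 3)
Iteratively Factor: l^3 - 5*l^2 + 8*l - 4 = (l - 1)*(l^2 - 4*l + 4) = (l - 2)*(l - 1)*(l - 2)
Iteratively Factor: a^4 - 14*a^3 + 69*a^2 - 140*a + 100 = (a - 2)*(a^3 - 12*a^2 + 45*a - 50) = (a - 2)^2*(a^2 - 10*a + 25) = (a - 5)*(a - 2)^2*(a - 5)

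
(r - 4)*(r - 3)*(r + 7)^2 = r^4 + 7*r^3 - 37*r^2 - 175*r + 588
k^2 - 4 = (k - 2)*(k + 2)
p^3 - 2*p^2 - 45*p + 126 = (p - 6)*(p - 3)*(p + 7)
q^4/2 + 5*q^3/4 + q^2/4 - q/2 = q*(q/2 + 1/2)*(q - 1/2)*(q + 2)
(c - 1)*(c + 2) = c^2 + c - 2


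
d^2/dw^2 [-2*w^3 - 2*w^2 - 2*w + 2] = -12*w - 4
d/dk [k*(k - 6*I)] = 2*k - 6*I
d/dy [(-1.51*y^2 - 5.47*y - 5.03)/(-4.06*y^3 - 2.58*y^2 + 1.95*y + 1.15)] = (-6.1306*y^4 - 44.4164*y^3 - 78.3225*y^2 - 29.4278*y + 3.518)/(16.4836*y^6 + 20.9496*y^5 - 9.1776*y^4 - 19.4*y^3 - 2.1315*y^2 + 4.485*y + 1.3225)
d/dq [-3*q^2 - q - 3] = -6*q - 1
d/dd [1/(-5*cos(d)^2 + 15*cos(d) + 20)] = (3 - 2*cos(d))*sin(d)/(5*(sin(d)^2 + 3*cos(d) + 3)^2)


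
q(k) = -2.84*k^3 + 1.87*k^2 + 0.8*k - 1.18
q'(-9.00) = -722.98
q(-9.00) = 2213.45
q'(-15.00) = -1972.30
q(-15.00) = 9992.57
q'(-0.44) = -2.50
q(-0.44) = -0.93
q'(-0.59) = -4.37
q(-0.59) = -0.42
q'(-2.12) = -45.42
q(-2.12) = 32.59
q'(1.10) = -5.40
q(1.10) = -1.82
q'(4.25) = -137.20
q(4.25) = -182.02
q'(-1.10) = -13.62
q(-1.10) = 3.98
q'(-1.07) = -12.96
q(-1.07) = 3.58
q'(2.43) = -40.42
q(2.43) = -28.94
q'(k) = -8.52*k^2 + 3.74*k + 0.8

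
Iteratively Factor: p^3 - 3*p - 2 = (p + 1)*(p^2 - p - 2) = (p - 2)*(p + 1)*(p + 1)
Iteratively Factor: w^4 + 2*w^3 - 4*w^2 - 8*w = (w)*(w^3 + 2*w^2 - 4*w - 8) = w*(w + 2)*(w^2 - 4) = w*(w - 2)*(w + 2)*(w + 2)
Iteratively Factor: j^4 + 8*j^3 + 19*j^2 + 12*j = (j + 3)*(j^3 + 5*j^2 + 4*j) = j*(j + 3)*(j^2 + 5*j + 4) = j*(j + 3)*(j + 4)*(j + 1)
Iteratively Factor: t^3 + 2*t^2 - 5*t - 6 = (t + 1)*(t^2 + t - 6) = (t + 1)*(t + 3)*(t - 2)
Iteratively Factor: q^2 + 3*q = (q)*(q + 3)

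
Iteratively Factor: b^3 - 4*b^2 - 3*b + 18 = (b + 2)*(b^2 - 6*b + 9) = (b - 3)*(b + 2)*(b - 3)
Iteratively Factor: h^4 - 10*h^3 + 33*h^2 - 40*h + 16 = (h - 1)*(h^3 - 9*h^2 + 24*h - 16) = (h - 4)*(h - 1)*(h^2 - 5*h + 4) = (h - 4)*(h - 1)^2*(h - 4)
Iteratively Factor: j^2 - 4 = (j + 2)*(j - 2)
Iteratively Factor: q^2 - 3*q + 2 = (q - 2)*(q - 1)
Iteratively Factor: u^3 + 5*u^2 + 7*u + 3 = (u + 1)*(u^2 + 4*u + 3) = (u + 1)*(u + 3)*(u + 1)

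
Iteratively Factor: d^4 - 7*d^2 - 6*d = (d - 3)*(d^3 + 3*d^2 + 2*d) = (d - 3)*(d + 1)*(d^2 + 2*d) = (d - 3)*(d + 1)*(d + 2)*(d)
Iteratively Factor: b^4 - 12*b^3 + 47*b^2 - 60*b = (b - 4)*(b^3 - 8*b^2 + 15*b) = (b - 4)*(b - 3)*(b^2 - 5*b) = b*(b - 4)*(b - 3)*(b - 5)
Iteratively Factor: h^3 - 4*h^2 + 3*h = (h)*(h^2 - 4*h + 3) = h*(h - 1)*(h - 3)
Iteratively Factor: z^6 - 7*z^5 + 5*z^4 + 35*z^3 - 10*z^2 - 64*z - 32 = (z - 2)*(z^5 - 5*z^4 - 5*z^3 + 25*z^2 + 40*z + 16) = (z - 2)*(z + 1)*(z^4 - 6*z^3 + z^2 + 24*z + 16) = (z - 4)*(z - 2)*(z + 1)*(z^3 - 2*z^2 - 7*z - 4) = (z - 4)^2*(z - 2)*(z + 1)*(z^2 + 2*z + 1) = (z - 4)^2*(z - 2)*(z + 1)^2*(z + 1)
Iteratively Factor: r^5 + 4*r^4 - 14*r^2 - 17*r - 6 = (r + 1)*(r^4 + 3*r^3 - 3*r^2 - 11*r - 6) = (r + 1)*(r + 3)*(r^3 - 3*r - 2) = (r - 2)*(r + 1)*(r + 3)*(r^2 + 2*r + 1) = (r - 2)*(r + 1)^2*(r + 3)*(r + 1)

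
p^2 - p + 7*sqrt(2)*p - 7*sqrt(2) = (p - 1)*(p + 7*sqrt(2))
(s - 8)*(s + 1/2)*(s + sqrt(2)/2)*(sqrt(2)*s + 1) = sqrt(2)*s^4 - 15*sqrt(2)*s^3/2 + 2*s^3 - 15*s^2 - 7*sqrt(2)*s^2/2 - 8*s - 15*sqrt(2)*s/4 - 2*sqrt(2)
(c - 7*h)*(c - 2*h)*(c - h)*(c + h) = c^4 - 9*c^3*h + 13*c^2*h^2 + 9*c*h^3 - 14*h^4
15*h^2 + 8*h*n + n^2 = (3*h + n)*(5*h + n)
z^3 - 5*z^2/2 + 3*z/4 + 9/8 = (z - 3/2)^2*(z + 1/2)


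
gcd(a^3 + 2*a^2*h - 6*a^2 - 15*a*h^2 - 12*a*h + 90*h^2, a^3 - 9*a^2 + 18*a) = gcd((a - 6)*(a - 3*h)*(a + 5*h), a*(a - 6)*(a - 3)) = a - 6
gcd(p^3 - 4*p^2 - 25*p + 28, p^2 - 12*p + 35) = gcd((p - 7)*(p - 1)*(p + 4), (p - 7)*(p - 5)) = p - 7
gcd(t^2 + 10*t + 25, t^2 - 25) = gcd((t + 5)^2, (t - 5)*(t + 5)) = t + 5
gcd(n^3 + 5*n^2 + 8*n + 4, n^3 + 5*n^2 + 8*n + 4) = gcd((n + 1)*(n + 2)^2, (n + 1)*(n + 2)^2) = n^3 + 5*n^2 + 8*n + 4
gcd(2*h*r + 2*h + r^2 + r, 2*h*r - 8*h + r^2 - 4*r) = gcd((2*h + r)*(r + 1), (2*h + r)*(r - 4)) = 2*h + r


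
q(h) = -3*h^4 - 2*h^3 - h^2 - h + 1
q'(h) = -12*h^3 - 6*h^2 - 2*h - 1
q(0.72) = -1.79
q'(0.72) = -10.03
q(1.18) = -10.67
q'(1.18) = -31.43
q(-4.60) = -1164.12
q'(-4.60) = 1049.27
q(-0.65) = 1.24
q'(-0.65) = 1.06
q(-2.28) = -59.28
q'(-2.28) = 114.60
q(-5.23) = -1979.55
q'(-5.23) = 1562.01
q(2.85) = -254.20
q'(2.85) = -333.22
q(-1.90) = -26.09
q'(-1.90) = 63.45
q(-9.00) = -18296.00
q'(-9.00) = 8279.00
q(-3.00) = -194.00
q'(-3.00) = 275.00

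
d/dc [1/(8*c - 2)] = -2/(4*c - 1)^2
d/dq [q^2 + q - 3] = 2*q + 1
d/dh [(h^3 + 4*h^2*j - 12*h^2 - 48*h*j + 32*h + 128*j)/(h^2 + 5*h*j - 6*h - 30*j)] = (-(2*h + 5*j - 6)*(h^3 + 4*h^2*j - 12*h^2 - 48*h*j + 32*h + 128*j) + (h^2 + 5*h*j - 6*h - 30*j)*(3*h^2 + 8*h*j - 24*h - 48*j + 32))/(h^2 + 5*h*j - 6*h - 30*j)^2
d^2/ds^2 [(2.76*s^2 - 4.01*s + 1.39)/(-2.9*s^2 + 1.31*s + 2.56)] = (46.4777200000001*s^3 - 193.08084*s^2 + 210.3051*s - 88.481222)/(24.389*s^6 - 33.0513*s^5 - 49.65873*s^4 + 56.104549*s^3 + 43.836672*s^2 - 25.755648*s - 16.777216)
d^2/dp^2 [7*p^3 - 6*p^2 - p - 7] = 42*p - 12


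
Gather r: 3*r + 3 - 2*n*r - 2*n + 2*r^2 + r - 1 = -2*n + 2*r^2 + r*(4 - 2*n) + 2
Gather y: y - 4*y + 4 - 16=-3*y - 12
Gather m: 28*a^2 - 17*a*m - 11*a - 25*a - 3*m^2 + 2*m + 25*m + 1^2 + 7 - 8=28*a^2 - 36*a - 3*m^2 + m*(27 - 17*a)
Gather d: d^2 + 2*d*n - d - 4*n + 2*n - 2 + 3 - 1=d^2 + d*(2*n - 1) - 2*n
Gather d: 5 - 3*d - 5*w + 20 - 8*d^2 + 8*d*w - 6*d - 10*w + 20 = -8*d^2 + d*(8*w - 9) - 15*w + 45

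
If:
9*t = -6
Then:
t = -2/3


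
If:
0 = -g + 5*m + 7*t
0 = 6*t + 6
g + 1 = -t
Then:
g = 0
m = 7/5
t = -1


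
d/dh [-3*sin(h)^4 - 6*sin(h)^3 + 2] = -6*(2*sin(h) + 3)*sin(h)^2*cos(h)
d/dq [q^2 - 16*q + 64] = 2*q - 16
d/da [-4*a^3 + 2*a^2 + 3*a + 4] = -12*a^2 + 4*a + 3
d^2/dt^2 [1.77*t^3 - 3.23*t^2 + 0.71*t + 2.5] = 10.62*t - 6.46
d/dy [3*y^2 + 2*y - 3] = 6*y + 2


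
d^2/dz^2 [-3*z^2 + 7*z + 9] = -6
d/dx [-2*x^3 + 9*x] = 9 - 6*x^2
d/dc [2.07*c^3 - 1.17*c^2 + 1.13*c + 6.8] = 6.21*c^2 - 2.34*c + 1.13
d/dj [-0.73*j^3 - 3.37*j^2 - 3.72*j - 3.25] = -2.19*j^2 - 6.74*j - 3.72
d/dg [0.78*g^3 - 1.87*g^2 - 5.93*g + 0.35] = 2.34*g^2 - 3.74*g - 5.93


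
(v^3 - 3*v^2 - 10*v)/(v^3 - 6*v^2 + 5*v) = (v + 2)/(v - 1)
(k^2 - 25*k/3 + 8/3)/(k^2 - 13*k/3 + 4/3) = (k - 8)/(k - 4)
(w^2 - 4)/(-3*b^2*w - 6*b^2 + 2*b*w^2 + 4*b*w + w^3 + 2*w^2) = (w - 2)/(-3*b^2 + 2*b*w + w^2)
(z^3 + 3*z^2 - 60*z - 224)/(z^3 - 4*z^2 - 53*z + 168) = (z + 4)/(z - 3)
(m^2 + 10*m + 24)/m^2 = 1 + 10/m + 24/m^2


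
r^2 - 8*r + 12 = (r - 6)*(r - 2)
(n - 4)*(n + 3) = n^2 - n - 12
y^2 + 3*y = y*(y + 3)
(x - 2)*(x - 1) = x^2 - 3*x + 2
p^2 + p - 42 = (p - 6)*(p + 7)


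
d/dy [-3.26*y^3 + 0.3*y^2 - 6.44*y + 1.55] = -9.78*y^2 + 0.6*y - 6.44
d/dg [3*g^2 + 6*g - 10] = 6*g + 6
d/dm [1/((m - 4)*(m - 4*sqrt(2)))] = ((4 - m)*(m - 4*sqrt(2))^2 + (-m + 4*sqrt(2))*(m - 4)^2)/((m - 4)^3*(m - 4*sqrt(2))^3)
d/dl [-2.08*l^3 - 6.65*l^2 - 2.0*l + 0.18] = -6.24*l^2 - 13.3*l - 2.0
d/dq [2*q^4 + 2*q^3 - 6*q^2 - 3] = 2*q*(4*q^2 + 3*q - 6)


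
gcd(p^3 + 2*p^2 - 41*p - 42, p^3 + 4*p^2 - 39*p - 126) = p^2 + p - 42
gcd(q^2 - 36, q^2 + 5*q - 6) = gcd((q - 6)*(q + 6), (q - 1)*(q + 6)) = q + 6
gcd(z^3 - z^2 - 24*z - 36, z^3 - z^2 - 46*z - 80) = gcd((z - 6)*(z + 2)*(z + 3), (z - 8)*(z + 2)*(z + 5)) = z + 2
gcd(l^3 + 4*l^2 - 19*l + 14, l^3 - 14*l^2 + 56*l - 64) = l - 2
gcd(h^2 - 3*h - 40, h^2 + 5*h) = h + 5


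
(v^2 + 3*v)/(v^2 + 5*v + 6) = v/(v + 2)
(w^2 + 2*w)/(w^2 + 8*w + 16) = w*(w + 2)/(w^2 + 8*w + 16)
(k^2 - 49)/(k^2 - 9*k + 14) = (k + 7)/(k - 2)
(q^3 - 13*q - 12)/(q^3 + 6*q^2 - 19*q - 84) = (q + 1)/(q + 7)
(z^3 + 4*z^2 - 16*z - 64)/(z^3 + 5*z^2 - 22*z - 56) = (z^2 + 8*z + 16)/(z^2 + 9*z + 14)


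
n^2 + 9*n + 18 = (n + 3)*(n + 6)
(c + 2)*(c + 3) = c^2 + 5*c + 6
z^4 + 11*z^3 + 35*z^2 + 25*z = z*(z + 1)*(z + 5)^2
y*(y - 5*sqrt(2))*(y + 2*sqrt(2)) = y^3 - 3*sqrt(2)*y^2 - 20*y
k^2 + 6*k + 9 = (k + 3)^2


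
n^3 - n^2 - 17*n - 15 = (n - 5)*(n + 1)*(n + 3)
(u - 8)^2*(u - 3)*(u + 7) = u^4 - 12*u^3 - 21*u^2 + 592*u - 1344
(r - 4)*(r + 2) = r^2 - 2*r - 8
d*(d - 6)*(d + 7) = d^3 + d^2 - 42*d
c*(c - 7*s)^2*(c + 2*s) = c^4 - 12*c^3*s + 21*c^2*s^2 + 98*c*s^3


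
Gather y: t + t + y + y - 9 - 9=2*t + 2*y - 18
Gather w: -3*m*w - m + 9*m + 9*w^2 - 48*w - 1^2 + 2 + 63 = 8*m + 9*w^2 + w*(-3*m - 48) + 64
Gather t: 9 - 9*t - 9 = -9*t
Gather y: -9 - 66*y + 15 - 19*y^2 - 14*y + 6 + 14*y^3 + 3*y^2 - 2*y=14*y^3 - 16*y^2 - 82*y + 12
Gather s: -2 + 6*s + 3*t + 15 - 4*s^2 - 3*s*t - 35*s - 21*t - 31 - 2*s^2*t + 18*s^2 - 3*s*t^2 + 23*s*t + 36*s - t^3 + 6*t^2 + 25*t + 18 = s^2*(14 - 2*t) + s*(-3*t^2 + 20*t + 7) - t^3 + 6*t^2 + 7*t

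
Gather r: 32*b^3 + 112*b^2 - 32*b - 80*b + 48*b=32*b^3 + 112*b^2 - 64*b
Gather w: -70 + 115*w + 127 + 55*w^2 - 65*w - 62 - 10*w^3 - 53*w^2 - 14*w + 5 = -10*w^3 + 2*w^2 + 36*w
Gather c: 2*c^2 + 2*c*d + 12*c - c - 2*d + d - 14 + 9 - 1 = 2*c^2 + c*(2*d + 11) - d - 6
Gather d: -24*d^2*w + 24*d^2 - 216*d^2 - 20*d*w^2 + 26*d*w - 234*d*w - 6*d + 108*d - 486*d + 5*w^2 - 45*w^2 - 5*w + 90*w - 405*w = d^2*(-24*w - 192) + d*(-20*w^2 - 208*w - 384) - 40*w^2 - 320*w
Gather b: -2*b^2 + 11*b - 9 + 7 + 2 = -2*b^2 + 11*b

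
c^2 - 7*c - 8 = (c - 8)*(c + 1)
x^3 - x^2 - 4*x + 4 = (x - 2)*(x - 1)*(x + 2)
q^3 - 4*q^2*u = q^2*(q - 4*u)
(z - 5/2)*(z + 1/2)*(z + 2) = z^3 - 21*z/4 - 5/2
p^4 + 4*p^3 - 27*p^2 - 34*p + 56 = (p - 4)*(p - 1)*(p + 2)*(p + 7)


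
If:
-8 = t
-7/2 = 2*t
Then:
No Solution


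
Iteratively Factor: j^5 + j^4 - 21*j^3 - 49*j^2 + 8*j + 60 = (j + 3)*(j^4 - 2*j^3 - 15*j^2 - 4*j + 20) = (j - 5)*(j + 3)*(j^3 + 3*j^2 - 4) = (j - 5)*(j + 2)*(j + 3)*(j^2 + j - 2) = (j - 5)*(j + 2)^2*(j + 3)*(j - 1)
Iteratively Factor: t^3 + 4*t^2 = (t + 4)*(t^2) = t*(t + 4)*(t)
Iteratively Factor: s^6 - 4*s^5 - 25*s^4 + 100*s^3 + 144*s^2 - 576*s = (s - 4)*(s^5 - 25*s^3 + 144*s) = s*(s - 4)*(s^4 - 25*s^2 + 144) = s*(s - 4)*(s + 4)*(s^3 - 4*s^2 - 9*s + 36) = s*(s - 4)*(s - 3)*(s + 4)*(s^2 - s - 12) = s*(s - 4)*(s - 3)*(s + 3)*(s + 4)*(s - 4)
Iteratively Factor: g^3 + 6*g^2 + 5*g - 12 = (g - 1)*(g^2 + 7*g + 12) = (g - 1)*(g + 3)*(g + 4)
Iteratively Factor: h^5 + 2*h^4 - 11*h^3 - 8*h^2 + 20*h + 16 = (h - 2)*(h^4 + 4*h^3 - 3*h^2 - 14*h - 8) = (h - 2)^2*(h^3 + 6*h^2 + 9*h + 4) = (h - 2)^2*(h + 1)*(h^2 + 5*h + 4) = (h - 2)^2*(h + 1)*(h + 4)*(h + 1)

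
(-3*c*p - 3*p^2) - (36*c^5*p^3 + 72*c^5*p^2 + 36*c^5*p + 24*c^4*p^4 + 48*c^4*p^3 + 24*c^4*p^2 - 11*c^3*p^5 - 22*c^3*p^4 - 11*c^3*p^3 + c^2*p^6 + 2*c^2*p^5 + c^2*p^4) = -36*c^5*p^3 - 72*c^5*p^2 - 36*c^5*p - 24*c^4*p^4 - 48*c^4*p^3 - 24*c^4*p^2 + 11*c^3*p^5 + 22*c^3*p^4 + 11*c^3*p^3 - c^2*p^6 - 2*c^2*p^5 - c^2*p^4 - 3*c*p - 3*p^2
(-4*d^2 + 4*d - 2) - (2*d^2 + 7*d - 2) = -6*d^2 - 3*d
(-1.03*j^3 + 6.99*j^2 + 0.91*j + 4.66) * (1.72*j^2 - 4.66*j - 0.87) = -1.7716*j^5 + 16.8226*j^4 - 30.1121*j^3 - 2.3067*j^2 - 22.5073*j - 4.0542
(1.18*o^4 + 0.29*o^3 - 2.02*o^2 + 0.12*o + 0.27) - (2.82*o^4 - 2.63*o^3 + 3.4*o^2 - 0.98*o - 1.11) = -1.64*o^4 + 2.92*o^3 - 5.42*o^2 + 1.1*o + 1.38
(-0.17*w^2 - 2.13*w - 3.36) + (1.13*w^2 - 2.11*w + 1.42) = 0.96*w^2 - 4.24*w - 1.94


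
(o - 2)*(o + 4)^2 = o^3 + 6*o^2 - 32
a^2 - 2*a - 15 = (a - 5)*(a + 3)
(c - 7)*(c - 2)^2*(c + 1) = c^4 - 10*c^3 + 21*c^2 + 4*c - 28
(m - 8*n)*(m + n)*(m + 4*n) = m^3 - 3*m^2*n - 36*m*n^2 - 32*n^3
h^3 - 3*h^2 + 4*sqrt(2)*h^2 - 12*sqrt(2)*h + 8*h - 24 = (h - 3)*(h + 2*sqrt(2))^2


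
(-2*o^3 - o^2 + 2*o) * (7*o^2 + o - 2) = -14*o^5 - 9*o^4 + 17*o^3 + 4*o^2 - 4*o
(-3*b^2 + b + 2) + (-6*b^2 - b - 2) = -9*b^2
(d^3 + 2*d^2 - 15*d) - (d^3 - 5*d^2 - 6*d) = 7*d^2 - 9*d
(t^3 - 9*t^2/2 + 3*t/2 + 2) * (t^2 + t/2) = t^5 - 4*t^4 - 3*t^3/4 + 11*t^2/4 + t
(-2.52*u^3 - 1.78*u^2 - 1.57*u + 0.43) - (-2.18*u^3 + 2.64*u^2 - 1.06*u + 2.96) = -0.34*u^3 - 4.42*u^2 - 0.51*u - 2.53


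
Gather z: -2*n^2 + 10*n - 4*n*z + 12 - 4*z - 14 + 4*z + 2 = -2*n^2 - 4*n*z + 10*n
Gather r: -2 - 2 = -4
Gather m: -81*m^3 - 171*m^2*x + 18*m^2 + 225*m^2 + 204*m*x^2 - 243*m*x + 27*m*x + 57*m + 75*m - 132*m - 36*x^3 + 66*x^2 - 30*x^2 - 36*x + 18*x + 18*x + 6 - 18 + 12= -81*m^3 + m^2*(243 - 171*x) + m*(204*x^2 - 216*x) - 36*x^3 + 36*x^2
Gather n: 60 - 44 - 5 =11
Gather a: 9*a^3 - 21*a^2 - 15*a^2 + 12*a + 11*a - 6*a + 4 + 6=9*a^3 - 36*a^2 + 17*a + 10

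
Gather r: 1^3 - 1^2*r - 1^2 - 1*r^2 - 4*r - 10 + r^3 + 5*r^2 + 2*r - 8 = r^3 + 4*r^2 - 3*r - 18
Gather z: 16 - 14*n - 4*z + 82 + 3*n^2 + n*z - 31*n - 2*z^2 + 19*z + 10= 3*n^2 - 45*n - 2*z^2 + z*(n + 15) + 108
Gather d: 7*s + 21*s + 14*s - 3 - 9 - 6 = 42*s - 18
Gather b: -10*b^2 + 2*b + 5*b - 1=-10*b^2 + 7*b - 1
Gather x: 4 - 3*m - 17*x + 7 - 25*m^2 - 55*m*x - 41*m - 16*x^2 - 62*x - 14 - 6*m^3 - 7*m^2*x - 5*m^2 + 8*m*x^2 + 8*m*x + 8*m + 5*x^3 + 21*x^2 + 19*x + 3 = -6*m^3 - 30*m^2 - 36*m + 5*x^3 + x^2*(8*m + 5) + x*(-7*m^2 - 47*m - 60)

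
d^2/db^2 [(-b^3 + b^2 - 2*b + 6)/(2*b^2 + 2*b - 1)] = 6*(-6*b^3 + 28*b^2 + 19*b + 11)/(8*b^6 + 24*b^5 + 12*b^4 - 16*b^3 - 6*b^2 + 6*b - 1)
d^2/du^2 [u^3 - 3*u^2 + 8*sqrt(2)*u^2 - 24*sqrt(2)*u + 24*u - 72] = 6*u - 6 + 16*sqrt(2)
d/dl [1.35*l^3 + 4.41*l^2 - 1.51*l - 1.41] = 4.05*l^2 + 8.82*l - 1.51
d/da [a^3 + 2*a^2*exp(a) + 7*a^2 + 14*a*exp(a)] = 2*a^2*exp(a) + 3*a^2 + 18*a*exp(a) + 14*a + 14*exp(a)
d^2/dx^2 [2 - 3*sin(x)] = 3*sin(x)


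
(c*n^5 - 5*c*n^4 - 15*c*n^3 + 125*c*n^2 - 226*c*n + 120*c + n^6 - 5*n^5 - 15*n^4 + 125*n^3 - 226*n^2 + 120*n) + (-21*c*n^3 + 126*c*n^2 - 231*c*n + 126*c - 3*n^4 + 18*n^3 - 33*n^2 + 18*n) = c*n^5 - 5*c*n^4 - 36*c*n^3 + 251*c*n^2 - 457*c*n + 246*c + n^6 - 5*n^5 - 18*n^4 + 143*n^3 - 259*n^2 + 138*n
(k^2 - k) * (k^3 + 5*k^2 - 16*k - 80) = k^5 + 4*k^4 - 21*k^3 - 64*k^2 + 80*k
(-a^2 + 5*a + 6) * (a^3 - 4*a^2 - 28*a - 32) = -a^5 + 9*a^4 + 14*a^3 - 132*a^2 - 328*a - 192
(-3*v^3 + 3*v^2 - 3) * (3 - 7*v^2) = 21*v^5 - 21*v^4 - 9*v^3 + 30*v^2 - 9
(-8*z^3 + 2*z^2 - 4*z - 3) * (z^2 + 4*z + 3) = -8*z^5 - 30*z^4 - 20*z^3 - 13*z^2 - 24*z - 9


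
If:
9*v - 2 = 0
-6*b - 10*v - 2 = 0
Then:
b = -19/27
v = 2/9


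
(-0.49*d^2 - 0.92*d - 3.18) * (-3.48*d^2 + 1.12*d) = 1.7052*d^4 + 2.6528*d^3 + 10.036*d^2 - 3.5616*d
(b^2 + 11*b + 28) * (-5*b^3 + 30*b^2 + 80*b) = -5*b^5 - 25*b^4 + 270*b^3 + 1720*b^2 + 2240*b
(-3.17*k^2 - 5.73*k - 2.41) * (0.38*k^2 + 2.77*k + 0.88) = -1.2046*k^4 - 10.9583*k^3 - 19.5775*k^2 - 11.7181*k - 2.1208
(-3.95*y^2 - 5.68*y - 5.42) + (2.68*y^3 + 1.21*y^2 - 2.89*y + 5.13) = 2.68*y^3 - 2.74*y^2 - 8.57*y - 0.29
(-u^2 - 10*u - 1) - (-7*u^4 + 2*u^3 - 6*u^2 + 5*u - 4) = 7*u^4 - 2*u^3 + 5*u^2 - 15*u + 3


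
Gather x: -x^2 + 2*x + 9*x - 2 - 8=-x^2 + 11*x - 10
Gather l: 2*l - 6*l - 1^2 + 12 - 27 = -4*l - 16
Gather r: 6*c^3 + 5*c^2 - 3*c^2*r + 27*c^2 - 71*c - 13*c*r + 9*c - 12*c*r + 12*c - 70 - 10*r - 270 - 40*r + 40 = 6*c^3 + 32*c^2 - 50*c + r*(-3*c^2 - 25*c - 50) - 300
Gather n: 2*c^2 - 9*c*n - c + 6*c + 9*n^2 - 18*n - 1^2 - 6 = 2*c^2 + 5*c + 9*n^2 + n*(-9*c - 18) - 7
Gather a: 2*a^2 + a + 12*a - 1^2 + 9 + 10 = 2*a^2 + 13*a + 18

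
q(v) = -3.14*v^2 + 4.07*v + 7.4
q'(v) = 4.07 - 6.28*v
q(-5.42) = -106.90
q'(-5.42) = 38.11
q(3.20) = -11.73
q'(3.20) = -16.03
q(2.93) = -7.63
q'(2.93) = -14.33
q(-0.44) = 5.00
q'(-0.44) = 6.83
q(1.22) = 7.69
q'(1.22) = -3.59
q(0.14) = 7.91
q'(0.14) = 3.19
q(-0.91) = 1.10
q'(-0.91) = 9.78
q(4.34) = -34.08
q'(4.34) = -23.19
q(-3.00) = -33.07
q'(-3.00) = 22.91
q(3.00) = -8.65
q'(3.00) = -14.77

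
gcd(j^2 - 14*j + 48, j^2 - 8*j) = j - 8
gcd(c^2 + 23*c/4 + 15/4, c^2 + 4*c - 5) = c + 5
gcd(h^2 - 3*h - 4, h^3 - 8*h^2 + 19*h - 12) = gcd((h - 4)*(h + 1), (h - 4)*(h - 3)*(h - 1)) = h - 4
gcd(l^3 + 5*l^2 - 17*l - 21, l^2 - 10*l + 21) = l - 3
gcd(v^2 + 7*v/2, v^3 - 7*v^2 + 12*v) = v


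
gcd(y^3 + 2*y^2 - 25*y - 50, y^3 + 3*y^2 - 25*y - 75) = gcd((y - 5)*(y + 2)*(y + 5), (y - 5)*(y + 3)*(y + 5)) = y^2 - 25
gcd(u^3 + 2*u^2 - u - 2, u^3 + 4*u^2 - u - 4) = u^2 - 1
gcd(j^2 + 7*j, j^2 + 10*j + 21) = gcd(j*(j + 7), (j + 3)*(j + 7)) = j + 7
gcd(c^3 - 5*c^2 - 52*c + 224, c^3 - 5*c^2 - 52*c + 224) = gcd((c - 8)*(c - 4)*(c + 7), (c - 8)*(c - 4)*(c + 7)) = c^3 - 5*c^2 - 52*c + 224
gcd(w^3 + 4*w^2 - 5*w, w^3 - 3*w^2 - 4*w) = w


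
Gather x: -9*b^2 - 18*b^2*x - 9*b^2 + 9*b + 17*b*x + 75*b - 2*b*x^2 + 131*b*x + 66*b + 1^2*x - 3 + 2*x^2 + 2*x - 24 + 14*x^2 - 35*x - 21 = -18*b^2 + 150*b + x^2*(16 - 2*b) + x*(-18*b^2 + 148*b - 32) - 48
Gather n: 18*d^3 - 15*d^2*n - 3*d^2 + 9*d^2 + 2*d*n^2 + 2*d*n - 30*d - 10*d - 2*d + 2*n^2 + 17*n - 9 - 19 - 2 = 18*d^3 + 6*d^2 - 42*d + n^2*(2*d + 2) + n*(-15*d^2 + 2*d + 17) - 30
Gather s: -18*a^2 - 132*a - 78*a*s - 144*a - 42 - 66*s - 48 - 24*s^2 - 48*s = -18*a^2 - 276*a - 24*s^2 + s*(-78*a - 114) - 90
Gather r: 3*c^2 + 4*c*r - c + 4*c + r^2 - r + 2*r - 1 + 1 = 3*c^2 + 3*c + r^2 + r*(4*c + 1)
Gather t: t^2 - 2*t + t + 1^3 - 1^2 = t^2 - t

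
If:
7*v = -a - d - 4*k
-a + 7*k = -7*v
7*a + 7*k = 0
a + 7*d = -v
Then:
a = 0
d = 0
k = 0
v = 0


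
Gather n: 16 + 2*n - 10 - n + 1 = n + 7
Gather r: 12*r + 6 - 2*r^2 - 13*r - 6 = -2*r^2 - r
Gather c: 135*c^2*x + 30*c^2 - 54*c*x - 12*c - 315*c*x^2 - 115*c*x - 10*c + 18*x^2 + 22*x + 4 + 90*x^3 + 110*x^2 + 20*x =c^2*(135*x + 30) + c*(-315*x^2 - 169*x - 22) + 90*x^3 + 128*x^2 + 42*x + 4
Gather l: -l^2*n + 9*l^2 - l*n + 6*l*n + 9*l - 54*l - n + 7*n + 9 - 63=l^2*(9 - n) + l*(5*n - 45) + 6*n - 54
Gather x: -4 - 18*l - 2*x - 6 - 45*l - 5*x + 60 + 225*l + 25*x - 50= 162*l + 18*x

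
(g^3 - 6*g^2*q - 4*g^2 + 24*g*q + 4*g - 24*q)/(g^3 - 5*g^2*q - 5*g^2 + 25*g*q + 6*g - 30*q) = (-g^2 + 6*g*q + 2*g - 12*q)/(-g^2 + 5*g*q + 3*g - 15*q)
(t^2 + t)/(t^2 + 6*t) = (t + 1)/(t + 6)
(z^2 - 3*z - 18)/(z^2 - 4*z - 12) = (z + 3)/(z + 2)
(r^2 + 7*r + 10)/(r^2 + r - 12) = (r^2 + 7*r + 10)/(r^2 + r - 12)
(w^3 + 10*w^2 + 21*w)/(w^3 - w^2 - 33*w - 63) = w*(w + 7)/(w^2 - 4*w - 21)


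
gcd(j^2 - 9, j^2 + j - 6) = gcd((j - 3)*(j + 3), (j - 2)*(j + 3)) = j + 3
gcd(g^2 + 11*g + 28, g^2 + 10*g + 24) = g + 4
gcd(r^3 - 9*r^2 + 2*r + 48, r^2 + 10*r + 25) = 1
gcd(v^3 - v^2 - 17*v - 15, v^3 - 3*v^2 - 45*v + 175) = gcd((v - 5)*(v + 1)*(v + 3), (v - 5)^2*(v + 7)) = v - 5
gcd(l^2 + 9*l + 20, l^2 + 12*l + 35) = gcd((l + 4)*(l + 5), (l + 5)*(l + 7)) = l + 5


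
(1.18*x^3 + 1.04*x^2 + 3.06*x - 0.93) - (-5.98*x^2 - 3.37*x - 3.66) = 1.18*x^3 + 7.02*x^2 + 6.43*x + 2.73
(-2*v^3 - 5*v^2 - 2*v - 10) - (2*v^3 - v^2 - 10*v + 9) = -4*v^3 - 4*v^2 + 8*v - 19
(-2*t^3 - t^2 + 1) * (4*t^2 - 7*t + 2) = -8*t^5 + 10*t^4 + 3*t^3 + 2*t^2 - 7*t + 2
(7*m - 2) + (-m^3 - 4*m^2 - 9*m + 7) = -m^3 - 4*m^2 - 2*m + 5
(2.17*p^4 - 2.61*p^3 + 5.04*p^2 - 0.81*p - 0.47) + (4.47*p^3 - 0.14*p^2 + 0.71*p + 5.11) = 2.17*p^4 + 1.86*p^3 + 4.9*p^2 - 0.1*p + 4.64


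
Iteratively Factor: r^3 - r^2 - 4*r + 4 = (r + 2)*(r^2 - 3*r + 2) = (r - 1)*(r + 2)*(r - 2)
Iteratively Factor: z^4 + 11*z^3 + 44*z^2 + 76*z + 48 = (z + 3)*(z^3 + 8*z^2 + 20*z + 16) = (z + 2)*(z + 3)*(z^2 + 6*z + 8) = (z + 2)^2*(z + 3)*(z + 4)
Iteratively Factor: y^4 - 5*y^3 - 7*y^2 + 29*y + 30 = (y + 1)*(y^3 - 6*y^2 - y + 30) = (y - 3)*(y + 1)*(y^2 - 3*y - 10) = (y - 5)*(y - 3)*(y + 1)*(y + 2)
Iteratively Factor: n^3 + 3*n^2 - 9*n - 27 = (n - 3)*(n^2 + 6*n + 9) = (n - 3)*(n + 3)*(n + 3)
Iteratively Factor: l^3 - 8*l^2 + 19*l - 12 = (l - 1)*(l^2 - 7*l + 12) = (l - 4)*(l - 1)*(l - 3)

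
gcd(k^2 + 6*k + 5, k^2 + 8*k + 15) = k + 5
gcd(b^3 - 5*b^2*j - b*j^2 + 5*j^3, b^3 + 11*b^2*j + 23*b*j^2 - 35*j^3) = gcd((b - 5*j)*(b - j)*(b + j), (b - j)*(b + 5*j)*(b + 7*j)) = b - j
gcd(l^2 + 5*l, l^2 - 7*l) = l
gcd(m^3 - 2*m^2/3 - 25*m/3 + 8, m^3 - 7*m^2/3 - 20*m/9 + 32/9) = m^2 - 11*m/3 + 8/3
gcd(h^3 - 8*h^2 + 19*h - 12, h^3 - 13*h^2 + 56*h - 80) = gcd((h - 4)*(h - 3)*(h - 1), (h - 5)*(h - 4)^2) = h - 4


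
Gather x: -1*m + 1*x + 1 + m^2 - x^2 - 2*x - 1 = m^2 - m - x^2 - x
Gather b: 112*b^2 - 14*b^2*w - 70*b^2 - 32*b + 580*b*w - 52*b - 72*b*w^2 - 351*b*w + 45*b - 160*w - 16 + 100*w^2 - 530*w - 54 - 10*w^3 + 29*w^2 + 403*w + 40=b^2*(42 - 14*w) + b*(-72*w^2 + 229*w - 39) - 10*w^3 + 129*w^2 - 287*w - 30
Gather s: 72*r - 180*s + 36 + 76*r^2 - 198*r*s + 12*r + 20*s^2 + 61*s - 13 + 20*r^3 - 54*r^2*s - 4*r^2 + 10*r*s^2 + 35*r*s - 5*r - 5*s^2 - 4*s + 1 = 20*r^3 + 72*r^2 + 79*r + s^2*(10*r + 15) + s*(-54*r^2 - 163*r - 123) + 24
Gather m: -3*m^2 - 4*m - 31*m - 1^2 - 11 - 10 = -3*m^2 - 35*m - 22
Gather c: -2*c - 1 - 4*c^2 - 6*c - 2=-4*c^2 - 8*c - 3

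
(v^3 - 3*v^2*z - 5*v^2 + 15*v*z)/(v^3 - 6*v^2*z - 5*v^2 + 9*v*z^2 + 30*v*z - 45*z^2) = v/(v - 3*z)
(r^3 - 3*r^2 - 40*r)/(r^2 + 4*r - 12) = r*(r^2 - 3*r - 40)/(r^2 + 4*r - 12)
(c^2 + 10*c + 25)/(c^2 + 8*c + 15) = (c + 5)/(c + 3)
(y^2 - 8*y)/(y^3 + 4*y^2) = (y - 8)/(y*(y + 4))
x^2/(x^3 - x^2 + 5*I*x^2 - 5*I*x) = x/(x^2 - x + 5*I*x - 5*I)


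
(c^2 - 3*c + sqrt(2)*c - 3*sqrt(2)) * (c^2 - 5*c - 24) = c^4 - 8*c^3 + sqrt(2)*c^3 - 8*sqrt(2)*c^2 - 9*c^2 - 9*sqrt(2)*c + 72*c + 72*sqrt(2)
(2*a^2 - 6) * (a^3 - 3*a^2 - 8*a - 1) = 2*a^5 - 6*a^4 - 22*a^3 + 16*a^2 + 48*a + 6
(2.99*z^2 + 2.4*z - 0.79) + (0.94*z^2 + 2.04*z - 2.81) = 3.93*z^2 + 4.44*z - 3.6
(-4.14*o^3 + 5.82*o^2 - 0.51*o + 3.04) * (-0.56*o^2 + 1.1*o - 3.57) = 2.3184*o^5 - 7.8132*o^4 + 21.4674*o^3 - 23.0408*o^2 + 5.1647*o - 10.8528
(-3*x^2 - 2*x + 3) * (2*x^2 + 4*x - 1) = -6*x^4 - 16*x^3 + x^2 + 14*x - 3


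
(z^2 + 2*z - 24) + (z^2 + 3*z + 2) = 2*z^2 + 5*z - 22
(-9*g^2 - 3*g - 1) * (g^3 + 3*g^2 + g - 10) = -9*g^5 - 30*g^4 - 19*g^3 + 84*g^2 + 29*g + 10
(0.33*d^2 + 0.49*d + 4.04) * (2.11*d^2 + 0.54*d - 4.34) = 0.6963*d^4 + 1.2121*d^3 + 7.3568*d^2 + 0.0550000000000002*d - 17.5336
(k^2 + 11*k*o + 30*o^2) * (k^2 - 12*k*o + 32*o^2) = k^4 - k^3*o - 70*k^2*o^2 - 8*k*o^3 + 960*o^4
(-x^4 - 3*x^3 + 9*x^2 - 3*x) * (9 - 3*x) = 3*x^5 - 54*x^3 + 90*x^2 - 27*x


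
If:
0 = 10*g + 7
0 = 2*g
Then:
No Solution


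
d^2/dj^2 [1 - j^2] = -2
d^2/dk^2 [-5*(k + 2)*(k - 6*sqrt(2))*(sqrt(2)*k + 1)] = -30*sqrt(2)*k - 20*sqrt(2) + 110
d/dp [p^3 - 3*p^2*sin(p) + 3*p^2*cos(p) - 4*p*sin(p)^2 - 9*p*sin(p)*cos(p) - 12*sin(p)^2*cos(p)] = -3*sqrt(2)*p^2*sin(p + pi/4) + 3*p^2 - 4*p*sin(2*p) - 9*p*cos(2*p) + 6*sqrt(2)*p*cos(p + pi/4) + 3*sin(p) - 9*sin(2*p)/2 - 9*sin(3*p) + 2*cos(2*p) - 2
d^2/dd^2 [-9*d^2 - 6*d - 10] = -18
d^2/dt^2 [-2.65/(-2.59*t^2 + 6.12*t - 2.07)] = (-35.55293*t^2 + 84.00924*t + 2.65*(5.18*t - 6.12)*(10.36*t - 12.24) - 28.41489)/(2.59*t^2 - 6.12*t + 2.07)^3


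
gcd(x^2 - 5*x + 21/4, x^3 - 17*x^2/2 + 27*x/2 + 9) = 1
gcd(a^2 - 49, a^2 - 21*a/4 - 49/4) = a - 7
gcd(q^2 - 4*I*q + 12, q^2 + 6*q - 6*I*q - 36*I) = q - 6*I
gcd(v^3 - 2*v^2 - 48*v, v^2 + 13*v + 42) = v + 6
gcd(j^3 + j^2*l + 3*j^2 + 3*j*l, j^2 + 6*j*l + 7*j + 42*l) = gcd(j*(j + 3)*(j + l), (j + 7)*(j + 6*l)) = 1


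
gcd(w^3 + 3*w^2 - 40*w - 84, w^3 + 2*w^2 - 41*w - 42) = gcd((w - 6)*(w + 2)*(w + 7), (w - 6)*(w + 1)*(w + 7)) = w^2 + w - 42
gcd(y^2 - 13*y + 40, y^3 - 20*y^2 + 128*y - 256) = y - 8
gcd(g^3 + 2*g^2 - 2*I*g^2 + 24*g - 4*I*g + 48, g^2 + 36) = g - 6*I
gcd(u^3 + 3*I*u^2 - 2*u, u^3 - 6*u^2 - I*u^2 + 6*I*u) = u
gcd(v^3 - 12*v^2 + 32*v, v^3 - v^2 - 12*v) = v^2 - 4*v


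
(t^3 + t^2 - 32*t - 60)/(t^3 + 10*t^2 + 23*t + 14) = (t^2 - t - 30)/(t^2 + 8*t + 7)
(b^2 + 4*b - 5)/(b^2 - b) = (b + 5)/b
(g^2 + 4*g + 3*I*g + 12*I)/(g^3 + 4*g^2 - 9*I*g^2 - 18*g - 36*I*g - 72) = (g + 3*I)/(g^2 - 9*I*g - 18)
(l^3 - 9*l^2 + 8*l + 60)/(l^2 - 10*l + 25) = (l^2 - 4*l - 12)/(l - 5)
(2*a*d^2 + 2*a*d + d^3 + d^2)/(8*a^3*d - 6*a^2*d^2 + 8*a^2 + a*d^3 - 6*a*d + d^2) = d*(2*a*d + 2*a + d^2 + d)/(8*a^3*d - 6*a^2*d^2 + 8*a^2 + a*d^3 - 6*a*d + d^2)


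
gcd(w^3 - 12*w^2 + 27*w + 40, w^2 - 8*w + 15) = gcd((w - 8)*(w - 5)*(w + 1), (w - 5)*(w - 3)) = w - 5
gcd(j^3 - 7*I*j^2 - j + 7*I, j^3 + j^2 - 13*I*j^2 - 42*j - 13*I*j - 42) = j^2 + j*(1 - 7*I) - 7*I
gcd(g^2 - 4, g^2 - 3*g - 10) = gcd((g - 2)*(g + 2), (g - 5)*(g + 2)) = g + 2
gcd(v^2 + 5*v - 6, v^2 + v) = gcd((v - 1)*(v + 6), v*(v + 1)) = 1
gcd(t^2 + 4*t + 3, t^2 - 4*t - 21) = t + 3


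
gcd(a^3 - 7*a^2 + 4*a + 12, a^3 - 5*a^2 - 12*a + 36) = a^2 - 8*a + 12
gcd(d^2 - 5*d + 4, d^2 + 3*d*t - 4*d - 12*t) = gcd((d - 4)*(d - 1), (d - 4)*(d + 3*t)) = d - 4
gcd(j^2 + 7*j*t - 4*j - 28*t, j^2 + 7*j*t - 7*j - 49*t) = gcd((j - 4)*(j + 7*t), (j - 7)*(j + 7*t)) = j + 7*t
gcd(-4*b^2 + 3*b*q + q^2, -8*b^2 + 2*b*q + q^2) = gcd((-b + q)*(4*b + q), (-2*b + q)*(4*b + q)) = 4*b + q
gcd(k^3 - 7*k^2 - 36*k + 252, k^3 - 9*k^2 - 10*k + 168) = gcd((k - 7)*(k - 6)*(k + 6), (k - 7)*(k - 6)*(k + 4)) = k^2 - 13*k + 42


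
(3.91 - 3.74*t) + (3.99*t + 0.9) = 0.25*t + 4.81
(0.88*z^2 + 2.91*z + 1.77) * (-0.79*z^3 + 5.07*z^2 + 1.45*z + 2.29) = -0.6952*z^5 + 2.1627*z^4 + 14.6314*z^3 + 15.2086*z^2 + 9.2304*z + 4.0533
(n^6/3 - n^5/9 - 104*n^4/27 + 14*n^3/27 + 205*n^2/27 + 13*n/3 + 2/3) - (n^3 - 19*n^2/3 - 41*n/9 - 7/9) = n^6/3 - n^5/9 - 104*n^4/27 - 13*n^3/27 + 376*n^2/27 + 80*n/9 + 13/9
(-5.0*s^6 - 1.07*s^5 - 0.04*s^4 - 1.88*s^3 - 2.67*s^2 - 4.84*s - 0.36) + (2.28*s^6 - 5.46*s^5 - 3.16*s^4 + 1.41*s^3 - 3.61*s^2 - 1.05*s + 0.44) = -2.72*s^6 - 6.53*s^5 - 3.2*s^4 - 0.47*s^3 - 6.28*s^2 - 5.89*s + 0.08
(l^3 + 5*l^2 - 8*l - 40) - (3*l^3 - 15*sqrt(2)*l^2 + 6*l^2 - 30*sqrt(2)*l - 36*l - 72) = -2*l^3 - l^2 + 15*sqrt(2)*l^2 + 28*l + 30*sqrt(2)*l + 32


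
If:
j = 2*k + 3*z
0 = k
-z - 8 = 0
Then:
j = -24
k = 0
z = -8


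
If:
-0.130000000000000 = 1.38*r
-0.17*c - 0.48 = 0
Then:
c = -2.82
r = -0.09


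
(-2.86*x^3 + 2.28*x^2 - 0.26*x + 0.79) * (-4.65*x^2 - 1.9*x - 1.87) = 13.299*x^5 - 5.168*x^4 + 2.2252*x^3 - 7.4431*x^2 - 1.0148*x - 1.4773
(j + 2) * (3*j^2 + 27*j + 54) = 3*j^3 + 33*j^2 + 108*j + 108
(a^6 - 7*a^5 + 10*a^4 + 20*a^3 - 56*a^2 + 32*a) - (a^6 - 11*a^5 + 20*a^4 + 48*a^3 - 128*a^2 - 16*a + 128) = 4*a^5 - 10*a^4 - 28*a^3 + 72*a^2 + 48*a - 128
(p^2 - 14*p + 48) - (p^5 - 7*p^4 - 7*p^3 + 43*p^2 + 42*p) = -p^5 + 7*p^4 + 7*p^3 - 42*p^2 - 56*p + 48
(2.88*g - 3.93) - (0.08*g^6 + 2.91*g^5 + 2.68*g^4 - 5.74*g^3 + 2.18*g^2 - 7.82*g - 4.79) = -0.08*g^6 - 2.91*g^5 - 2.68*g^4 + 5.74*g^3 - 2.18*g^2 + 10.7*g + 0.86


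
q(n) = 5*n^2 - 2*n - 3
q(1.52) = 5.51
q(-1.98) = 20.56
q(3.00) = 36.00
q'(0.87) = 6.70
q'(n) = 10*n - 2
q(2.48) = 22.79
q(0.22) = -3.20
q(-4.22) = 94.48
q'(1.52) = 13.20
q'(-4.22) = -44.20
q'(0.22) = 0.20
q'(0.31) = 1.10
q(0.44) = -2.91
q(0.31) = -3.14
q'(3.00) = 28.00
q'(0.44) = 2.40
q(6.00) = 165.00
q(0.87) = -0.96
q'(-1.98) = -21.80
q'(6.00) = 58.00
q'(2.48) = 22.80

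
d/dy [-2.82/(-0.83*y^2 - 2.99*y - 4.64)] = (-4.6812*y - 8.4318)/(0.83*y^2 + 2.99*y + 4.64)^2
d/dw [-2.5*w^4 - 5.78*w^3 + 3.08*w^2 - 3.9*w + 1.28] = -10.0*w^3 - 17.34*w^2 + 6.16*w - 3.9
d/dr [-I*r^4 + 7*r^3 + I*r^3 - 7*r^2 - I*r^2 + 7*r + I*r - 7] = -4*I*r^3 + 3*r^2*(7 + I) - 2*r*(7 + I) + 7 + I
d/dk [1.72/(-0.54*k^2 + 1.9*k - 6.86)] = (1.8576*k - 3.268)/(0.54*k^2 - 1.9*k + 6.86)^2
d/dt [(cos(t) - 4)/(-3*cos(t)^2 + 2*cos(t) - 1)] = (-3*cos(t)^2 + 24*cos(t) - 7)*sin(t)/(3*sin(t)^2 + 2*cos(t) - 4)^2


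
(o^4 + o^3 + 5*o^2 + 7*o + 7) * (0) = 0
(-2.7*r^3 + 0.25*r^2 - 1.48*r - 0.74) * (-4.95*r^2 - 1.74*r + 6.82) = 13.365*r^5 + 3.4605*r^4 - 11.523*r^3 + 7.9432*r^2 - 8.806*r - 5.0468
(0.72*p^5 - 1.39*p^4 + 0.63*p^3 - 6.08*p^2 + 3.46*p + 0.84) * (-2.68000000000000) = -1.9296*p^5 + 3.7252*p^4 - 1.6884*p^3 + 16.2944*p^2 - 9.2728*p - 2.2512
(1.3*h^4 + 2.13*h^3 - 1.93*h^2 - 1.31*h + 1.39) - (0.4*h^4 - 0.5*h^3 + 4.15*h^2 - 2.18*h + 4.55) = 0.9*h^4 + 2.63*h^3 - 6.08*h^2 + 0.87*h - 3.16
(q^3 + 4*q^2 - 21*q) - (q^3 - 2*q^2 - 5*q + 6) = 6*q^2 - 16*q - 6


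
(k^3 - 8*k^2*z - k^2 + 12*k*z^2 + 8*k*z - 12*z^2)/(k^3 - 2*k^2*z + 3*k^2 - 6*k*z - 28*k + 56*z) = (k^2 - 6*k*z - k + 6*z)/(k^2 + 3*k - 28)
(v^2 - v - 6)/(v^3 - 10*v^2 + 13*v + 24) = (v + 2)/(v^2 - 7*v - 8)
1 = 1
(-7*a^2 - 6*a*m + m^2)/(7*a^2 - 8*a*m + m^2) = (-a - m)/(a - m)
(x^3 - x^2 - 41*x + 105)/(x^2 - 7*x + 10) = (x^2 + 4*x - 21)/(x - 2)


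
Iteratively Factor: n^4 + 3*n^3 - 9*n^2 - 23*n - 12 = (n - 3)*(n^3 + 6*n^2 + 9*n + 4) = (n - 3)*(n + 1)*(n^2 + 5*n + 4) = (n - 3)*(n + 1)^2*(n + 4)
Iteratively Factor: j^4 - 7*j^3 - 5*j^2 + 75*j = (j + 3)*(j^3 - 10*j^2 + 25*j) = (j - 5)*(j + 3)*(j^2 - 5*j) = j*(j - 5)*(j + 3)*(j - 5)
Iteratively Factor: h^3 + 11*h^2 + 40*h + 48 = (h + 3)*(h^2 + 8*h + 16) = (h + 3)*(h + 4)*(h + 4)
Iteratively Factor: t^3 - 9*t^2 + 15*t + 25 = (t - 5)*(t^2 - 4*t - 5) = (t - 5)^2*(t + 1)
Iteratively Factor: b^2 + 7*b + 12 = (b + 3)*(b + 4)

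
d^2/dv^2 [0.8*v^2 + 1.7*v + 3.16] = 1.60000000000000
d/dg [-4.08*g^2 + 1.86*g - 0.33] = 1.86 - 8.16*g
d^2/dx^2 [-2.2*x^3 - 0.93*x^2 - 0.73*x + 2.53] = -13.2*x - 1.86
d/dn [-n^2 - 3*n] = -2*n - 3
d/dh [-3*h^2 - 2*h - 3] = -6*h - 2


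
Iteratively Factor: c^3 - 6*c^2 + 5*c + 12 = (c - 4)*(c^2 - 2*c - 3) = (c - 4)*(c + 1)*(c - 3)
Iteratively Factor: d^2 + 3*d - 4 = (d + 4)*(d - 1)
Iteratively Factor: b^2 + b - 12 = (b - 3)*(b + 4)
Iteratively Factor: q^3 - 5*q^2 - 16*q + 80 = (q - 5)*(q^2 - 16) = (q - 5)*(q - 4)*(q + 4)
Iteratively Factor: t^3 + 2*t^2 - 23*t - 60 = (t + 4)*(t^2 - 2*t - 15) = (t + 3)*(t + 4)*(t - 5)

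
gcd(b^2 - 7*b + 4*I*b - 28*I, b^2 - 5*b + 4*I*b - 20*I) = b + 4*I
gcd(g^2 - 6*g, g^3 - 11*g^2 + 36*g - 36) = g - 6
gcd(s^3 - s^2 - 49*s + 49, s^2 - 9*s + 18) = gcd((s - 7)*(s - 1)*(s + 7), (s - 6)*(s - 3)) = 1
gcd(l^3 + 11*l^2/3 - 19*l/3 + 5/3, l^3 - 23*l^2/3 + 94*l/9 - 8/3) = l - 1/3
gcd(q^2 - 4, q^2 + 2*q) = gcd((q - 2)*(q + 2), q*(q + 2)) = q + 2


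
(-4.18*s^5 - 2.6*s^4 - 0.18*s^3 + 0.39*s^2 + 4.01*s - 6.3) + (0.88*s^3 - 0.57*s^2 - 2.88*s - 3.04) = -4.18*s^5 - 2.6*s^4 + 0.7*s^3 - 0.18*s^2 + 1.13*s - 9.34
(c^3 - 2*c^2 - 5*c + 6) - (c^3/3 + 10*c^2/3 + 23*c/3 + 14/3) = 2*c^3/3 - 16*c^2/3 - 38*c/3 + 4/3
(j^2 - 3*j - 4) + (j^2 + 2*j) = 2*j^2 - j - 4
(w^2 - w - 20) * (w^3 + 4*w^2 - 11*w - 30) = w^5 + 3*w^4 - 35*w^3 - 99*w^2 + 250*w + 600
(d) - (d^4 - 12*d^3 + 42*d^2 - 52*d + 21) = -d^4 + 12*d^3 - 42*d^2 + 53*d - 21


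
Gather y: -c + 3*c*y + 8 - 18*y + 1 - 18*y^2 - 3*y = -c - 18*y^2 + y*(3*c - 21) + 9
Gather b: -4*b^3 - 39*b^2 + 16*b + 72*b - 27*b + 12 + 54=-4*b^3 - 39*b^2 + 61*b + 66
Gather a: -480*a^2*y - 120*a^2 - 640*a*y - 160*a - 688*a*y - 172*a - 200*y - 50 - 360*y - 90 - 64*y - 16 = a^2*(-480*y - 120) + a*(-1328*y - 332) - 624*y - 156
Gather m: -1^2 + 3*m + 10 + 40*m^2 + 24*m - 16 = 40*m^2 + 27*m - 7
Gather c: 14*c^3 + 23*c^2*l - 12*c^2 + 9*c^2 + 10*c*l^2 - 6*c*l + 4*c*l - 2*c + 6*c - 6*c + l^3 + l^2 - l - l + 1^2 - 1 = 14*c^3 + c^2*(23*l - 3) + c*(10*l^2 - 2*l - 2) + l^3 + l^2 - 2*l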